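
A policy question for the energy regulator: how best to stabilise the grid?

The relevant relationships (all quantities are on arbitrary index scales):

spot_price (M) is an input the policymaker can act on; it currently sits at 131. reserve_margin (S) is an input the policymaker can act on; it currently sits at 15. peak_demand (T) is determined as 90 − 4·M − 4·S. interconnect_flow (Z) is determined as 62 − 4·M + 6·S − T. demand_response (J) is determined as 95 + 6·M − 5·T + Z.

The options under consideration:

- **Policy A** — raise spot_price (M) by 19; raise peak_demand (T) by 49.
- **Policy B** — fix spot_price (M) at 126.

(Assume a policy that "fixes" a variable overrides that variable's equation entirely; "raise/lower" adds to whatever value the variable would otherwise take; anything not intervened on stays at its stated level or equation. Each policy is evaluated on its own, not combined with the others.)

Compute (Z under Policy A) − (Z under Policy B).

-49

Policy A (M + 19, T + 49):
  M = 131 + 19 = 150
  S = 15
  T = 90 − 4·150 − 4·15 (+49 from intervention) = -521
  Z = 62 − 4·150 + 6·15 − (-521) = 73
Policy B (M := 126):
  M = 126
  S = 15
  T = 90 − 4·126 − 4·15 = -474
  Z = 62 − 4·126 + 6·15 − (-474) = 122
Z: 73 − 122 = -49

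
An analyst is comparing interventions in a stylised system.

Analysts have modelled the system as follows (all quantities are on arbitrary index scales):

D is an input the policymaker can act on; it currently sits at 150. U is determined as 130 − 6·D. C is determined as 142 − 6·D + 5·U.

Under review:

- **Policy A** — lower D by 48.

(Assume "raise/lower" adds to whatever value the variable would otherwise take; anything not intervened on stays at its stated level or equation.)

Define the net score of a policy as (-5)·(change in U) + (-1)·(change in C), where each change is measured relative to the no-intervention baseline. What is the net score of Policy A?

-3168

Baseline:
  D = 150
  U = 130 − 6·150 = -770
  C = 142 − 6·150 + 5·(-770) = -4608
Policy A (D − 48):
  D = 150 − 48 = 102
  U = 130 − 6·102 = -482
  C = 142 − 6·102 + 5·(-482) = -2880
ΔU = -482 − (-770) = 288; ΔC = -2880 − (-4608) = 1728
Score = (-5)·288 + (-1)·1728 = -3168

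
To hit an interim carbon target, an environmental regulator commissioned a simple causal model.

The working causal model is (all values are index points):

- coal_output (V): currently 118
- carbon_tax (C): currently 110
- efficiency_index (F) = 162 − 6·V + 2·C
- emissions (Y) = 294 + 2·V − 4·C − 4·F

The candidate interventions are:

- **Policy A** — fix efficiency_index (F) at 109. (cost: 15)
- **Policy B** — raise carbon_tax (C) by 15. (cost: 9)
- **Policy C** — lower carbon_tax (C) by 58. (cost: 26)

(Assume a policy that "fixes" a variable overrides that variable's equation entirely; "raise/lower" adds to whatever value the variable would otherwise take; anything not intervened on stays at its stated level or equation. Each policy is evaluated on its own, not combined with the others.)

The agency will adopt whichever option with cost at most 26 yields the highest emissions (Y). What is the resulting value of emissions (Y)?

Policy A (F := 109):
  V = 118
  C = 110
  F = 109
  Y = 294 + 2·118 − 4·110 − 4·109 = -346
Policy B (C + 15):
  V = 118
  C = 110 + 15 = 125
  F = 162 − 6·118 + 2·125 = -296
  Y = 294 + 2·118 − 4·125 − 4·(-296) = 1214
Policy C (C − 58):
  V = 118
  C = 110 − 58 = 52
  F = 162 − 6·118 + 2·52 = -442
  Y = 294 + 2·118 − 4·52 − 4·(-442) = 2090
Comparing — Policy A: Y=-346, Policy B: Y=1214, Policy C: Y=2090. Highest is 2090 (Policy C).

2090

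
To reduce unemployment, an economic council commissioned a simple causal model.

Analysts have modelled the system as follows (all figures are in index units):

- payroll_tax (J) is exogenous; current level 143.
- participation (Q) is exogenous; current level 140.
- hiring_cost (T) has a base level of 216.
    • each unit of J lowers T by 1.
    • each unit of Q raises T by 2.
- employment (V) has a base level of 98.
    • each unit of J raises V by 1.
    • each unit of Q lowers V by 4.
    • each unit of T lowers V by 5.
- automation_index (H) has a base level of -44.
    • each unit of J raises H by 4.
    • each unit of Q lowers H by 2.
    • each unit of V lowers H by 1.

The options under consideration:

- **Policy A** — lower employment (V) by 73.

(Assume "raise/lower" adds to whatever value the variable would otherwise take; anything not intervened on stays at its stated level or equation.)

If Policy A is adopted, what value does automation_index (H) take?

Policy A (V − 73):
  J = 143
  Q = 140
  T = 216 − 143 + 2·140 = 353
  V = 98 + 143 − 4·140 − 5·353 (−73 from intervention) = -2157
  H = -44 + 4·143 − 2·140 − (-2157) = 2405

2405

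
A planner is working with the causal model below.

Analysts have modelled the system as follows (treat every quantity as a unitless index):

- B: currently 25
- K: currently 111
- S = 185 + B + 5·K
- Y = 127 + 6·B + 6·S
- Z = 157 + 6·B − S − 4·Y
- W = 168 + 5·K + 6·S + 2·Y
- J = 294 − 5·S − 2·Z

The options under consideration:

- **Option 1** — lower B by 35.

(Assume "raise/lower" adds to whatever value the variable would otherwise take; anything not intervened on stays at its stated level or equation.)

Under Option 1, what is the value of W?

13997

Option 1 (B − 35):
  B = 25 − 35 = -10
  K = 111
  S = 185 + (-10) + 5·111 = 730
  Y = 127 + 6·(-10) + 6·730 = 4447
  W = 168 + 5·111 + 6·730 + 2·4447 = 13997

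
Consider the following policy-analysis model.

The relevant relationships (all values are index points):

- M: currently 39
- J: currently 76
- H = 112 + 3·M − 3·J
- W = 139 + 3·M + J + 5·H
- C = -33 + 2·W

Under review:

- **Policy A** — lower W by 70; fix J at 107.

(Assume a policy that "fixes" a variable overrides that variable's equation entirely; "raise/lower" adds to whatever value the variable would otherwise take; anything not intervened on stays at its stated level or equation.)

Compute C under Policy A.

Policy A (W − 70, J := 107):
  M = 39
  J = 107
  H = 112 + 3·39 − 3·107 = -92
  W = 139 + 3·39 + 107 + 5·(-92) (−70 from intervention) = -167
  C = -33 + 2·(-167) = -367

-367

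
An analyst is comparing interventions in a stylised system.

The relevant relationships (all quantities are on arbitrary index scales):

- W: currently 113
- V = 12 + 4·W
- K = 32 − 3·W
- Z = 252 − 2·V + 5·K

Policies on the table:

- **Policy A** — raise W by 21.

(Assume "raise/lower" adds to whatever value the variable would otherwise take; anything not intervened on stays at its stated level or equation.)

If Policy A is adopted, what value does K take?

-370

Policy A (W + 21):
  W = 113 + 21 = 134
  K = 32 − 3·134 = -370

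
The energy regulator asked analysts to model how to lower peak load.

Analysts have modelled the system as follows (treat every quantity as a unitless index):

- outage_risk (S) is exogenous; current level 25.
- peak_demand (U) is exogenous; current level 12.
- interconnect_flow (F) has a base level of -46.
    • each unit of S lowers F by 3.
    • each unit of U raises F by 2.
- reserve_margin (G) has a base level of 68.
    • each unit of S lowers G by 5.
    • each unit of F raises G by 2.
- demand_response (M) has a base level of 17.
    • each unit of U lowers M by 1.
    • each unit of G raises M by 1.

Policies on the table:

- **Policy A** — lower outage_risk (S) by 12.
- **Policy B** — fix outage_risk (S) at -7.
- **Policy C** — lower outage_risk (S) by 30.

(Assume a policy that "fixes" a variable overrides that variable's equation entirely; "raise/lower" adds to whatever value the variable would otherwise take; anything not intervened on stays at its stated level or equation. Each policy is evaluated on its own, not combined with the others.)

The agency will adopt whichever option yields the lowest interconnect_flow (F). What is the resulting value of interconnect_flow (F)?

-61

Policy A (S − 12):
  S = 25 − 12 = 13
  U = 12
  F = -46 − 3·13 + 2·12 = -61
Policy B (S := -7):
  S = -7
  U = 12
  F = -46 − 3·(-7) + 2·12 = -1
Policy C (S − 30):
  S = 25 − 30 = -5
  U = 12
  F = -46 − 3·(-5) + 2·12 = -7
Comparing — Policy A: F=-61, Policy B: F=-1, Policy C: F=-7. Lowest is -61 (Policy A).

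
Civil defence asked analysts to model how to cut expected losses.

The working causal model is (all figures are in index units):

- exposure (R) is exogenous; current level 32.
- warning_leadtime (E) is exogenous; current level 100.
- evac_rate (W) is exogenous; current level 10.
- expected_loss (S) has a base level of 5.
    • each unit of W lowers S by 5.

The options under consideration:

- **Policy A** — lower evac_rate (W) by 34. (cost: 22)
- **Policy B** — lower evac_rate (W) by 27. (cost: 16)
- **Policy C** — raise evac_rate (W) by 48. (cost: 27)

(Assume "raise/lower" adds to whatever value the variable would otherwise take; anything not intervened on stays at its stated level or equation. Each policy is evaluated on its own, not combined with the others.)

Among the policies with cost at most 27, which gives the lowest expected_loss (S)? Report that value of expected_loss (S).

Policy A (W − 34):
  W = 10 − 34 = -24
  S = 5 − 5·(-24) = 125
Policy B (W − 27):
  W = 10 − 27 = -17
  S = 5 − 5·(-17) = 90
Policy C (W + 48):
  W = 10 + 48 = 58
  S = 5 − 5·58 = -285
Comparing — Policy A: S=125, Policy B: S=90, Policy C: S=-285. Lowest is -285 (Policy C).

-285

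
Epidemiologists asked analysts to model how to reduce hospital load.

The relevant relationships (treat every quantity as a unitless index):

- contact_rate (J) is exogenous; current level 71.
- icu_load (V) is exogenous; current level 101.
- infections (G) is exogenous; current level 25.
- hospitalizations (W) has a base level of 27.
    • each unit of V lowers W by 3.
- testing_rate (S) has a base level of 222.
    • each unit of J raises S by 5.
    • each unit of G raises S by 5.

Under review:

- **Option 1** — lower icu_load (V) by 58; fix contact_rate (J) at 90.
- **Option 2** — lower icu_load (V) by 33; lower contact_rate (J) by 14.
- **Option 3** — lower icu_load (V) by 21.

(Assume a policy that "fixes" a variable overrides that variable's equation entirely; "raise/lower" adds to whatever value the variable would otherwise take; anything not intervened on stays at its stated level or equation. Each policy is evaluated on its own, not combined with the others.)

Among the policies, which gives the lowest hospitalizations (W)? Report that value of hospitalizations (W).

Option 1 (V − 58, J := 90):
  V = 101 − 58 = 43
  W = 27 − 3·43 = -102
Option 2 (V − 33, J − 14):
  V = 101 − 33 = 68
  W = 27 − 3·68 = -177
Option 3 (V − 21):
  V = 101 − 21 = 80
  W = 27 − 3·80 = -213
Comparing — Option 1: W=-102, Option 2: W=-177, Option 3: W=-213. Lowest is -213 (Option 3).

-213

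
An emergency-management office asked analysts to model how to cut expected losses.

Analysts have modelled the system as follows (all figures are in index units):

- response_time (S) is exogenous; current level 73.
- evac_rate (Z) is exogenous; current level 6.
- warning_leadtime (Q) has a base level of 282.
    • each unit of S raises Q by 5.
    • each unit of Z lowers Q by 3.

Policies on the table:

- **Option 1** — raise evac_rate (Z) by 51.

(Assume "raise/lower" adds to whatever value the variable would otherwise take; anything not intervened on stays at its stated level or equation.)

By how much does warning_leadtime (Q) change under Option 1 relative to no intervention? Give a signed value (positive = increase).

Baseline:
  S = 73
  Z = 6
  Q = 282 + 5·73 − 3·6 = 629
Option 1 (Z + 51):
  S = 73
  Z = 6 + 51 = 57
  Q = 282 + 5·73 − 3·57 = 476
Change in Q: 476 − 629 = -153

-153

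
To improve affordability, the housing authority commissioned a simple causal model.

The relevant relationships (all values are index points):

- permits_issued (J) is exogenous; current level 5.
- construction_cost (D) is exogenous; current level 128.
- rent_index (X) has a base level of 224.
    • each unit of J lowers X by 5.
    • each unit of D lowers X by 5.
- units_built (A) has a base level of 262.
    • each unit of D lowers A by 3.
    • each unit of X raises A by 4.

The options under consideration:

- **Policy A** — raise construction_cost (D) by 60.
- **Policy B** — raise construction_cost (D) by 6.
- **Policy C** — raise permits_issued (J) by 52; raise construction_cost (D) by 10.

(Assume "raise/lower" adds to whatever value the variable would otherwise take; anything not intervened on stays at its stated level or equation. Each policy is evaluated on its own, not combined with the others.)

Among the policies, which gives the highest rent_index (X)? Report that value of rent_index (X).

Policy A (D + 60):
  J = 5
  D = 128 + 60 = 188
  X = 224 − 5·5 − 5·188 = -741
Policy B (D + 6):
  J = 5
  D = 128 + 6 = 134
  X = 224 − 5·5 − 5·134 = -471
Policy C (J + 52, D + 10):
  J = 5 + 52 = 57
  D = 128 + 10 = 138
  X = 224 − 5·57 − 5·138 = -751
Comparing — Policy A: X=-741, Policy B: X=-471, Policy C: X=-751. Highest is -471 (Policy B).

-471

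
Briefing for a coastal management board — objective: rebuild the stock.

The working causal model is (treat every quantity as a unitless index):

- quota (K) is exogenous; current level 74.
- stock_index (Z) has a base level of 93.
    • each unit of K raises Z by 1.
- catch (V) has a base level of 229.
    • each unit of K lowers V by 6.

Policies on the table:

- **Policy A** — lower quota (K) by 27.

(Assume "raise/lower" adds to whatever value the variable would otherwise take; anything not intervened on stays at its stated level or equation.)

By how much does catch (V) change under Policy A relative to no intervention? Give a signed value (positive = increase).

Baseline:
  K = 74
  V = 229 − 6·74 = -215
Policy A (K − 27):
  K = 74 − 27 = 47
  V = 229 − 6·47 = -53
Change in V: -53 − (-215) = 162

162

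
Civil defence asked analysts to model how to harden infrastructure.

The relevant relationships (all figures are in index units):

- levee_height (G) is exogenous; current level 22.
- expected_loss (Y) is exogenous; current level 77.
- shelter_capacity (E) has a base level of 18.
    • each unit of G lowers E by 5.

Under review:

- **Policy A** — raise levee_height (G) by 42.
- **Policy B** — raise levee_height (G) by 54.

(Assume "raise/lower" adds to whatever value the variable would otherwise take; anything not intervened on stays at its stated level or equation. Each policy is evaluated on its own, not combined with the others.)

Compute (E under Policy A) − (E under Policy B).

60

Policy A (G + 42):
  G = 22 + 42 = 64
  E = 18 − 5·64 = -302
Policy B (G + 54):
  G = 22 + 54 = 76
  E = 18 − 5·76 = -362
E: -302 − (-362) = 60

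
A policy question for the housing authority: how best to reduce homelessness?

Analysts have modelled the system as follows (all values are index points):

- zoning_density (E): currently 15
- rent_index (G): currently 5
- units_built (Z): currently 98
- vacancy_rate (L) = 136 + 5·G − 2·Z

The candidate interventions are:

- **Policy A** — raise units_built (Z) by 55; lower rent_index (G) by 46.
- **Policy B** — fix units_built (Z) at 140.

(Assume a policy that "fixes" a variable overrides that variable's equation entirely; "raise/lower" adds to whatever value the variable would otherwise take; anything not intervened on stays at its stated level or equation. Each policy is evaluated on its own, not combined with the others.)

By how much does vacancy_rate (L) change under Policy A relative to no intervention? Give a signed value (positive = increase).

-340

Baseline:
  G = 5
  Z = 98
  L = 136 + 5·5 − 2·98 = -35
Policy A (Z + 55, G − 46):
  G = 5 − 46 = -41
  Z = 98 + 55 = 153
  L = 136 + 5·(-41) − 2·153 = -375
Change in L: -375 − (-35) = -340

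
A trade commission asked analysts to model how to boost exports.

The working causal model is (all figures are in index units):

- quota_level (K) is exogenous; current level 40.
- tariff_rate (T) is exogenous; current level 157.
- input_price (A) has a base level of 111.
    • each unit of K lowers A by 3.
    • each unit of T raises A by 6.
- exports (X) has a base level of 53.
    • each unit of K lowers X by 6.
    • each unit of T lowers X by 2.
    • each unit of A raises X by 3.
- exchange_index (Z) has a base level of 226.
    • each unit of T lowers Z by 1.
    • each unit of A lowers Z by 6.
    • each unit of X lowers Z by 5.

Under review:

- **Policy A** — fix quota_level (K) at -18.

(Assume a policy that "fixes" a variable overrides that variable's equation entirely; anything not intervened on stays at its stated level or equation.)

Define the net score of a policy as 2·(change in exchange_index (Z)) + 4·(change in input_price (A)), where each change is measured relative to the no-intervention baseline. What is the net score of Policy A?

-10092

Baseline:
  K = 40
  T = 157
  A = 111 − 3·40 + 6·157 = 933
  X = 53 − 6·40 − 2·157 + 3·933 = 2298
  Z = 226 − 157 − 6·933 − 5·2298 = -17019
Policy A (K := -18):
  K = -18
  T = 157
  A = 111 − 3·(-18) + 6·157 = 1107
  X = 53 − 6·(-18) − 2·157 + 3·1107 = 3168
  Z = 226 − 157 − 6·1107 − 5·3168 = -22413
ΔZ = -22413 − (-17019) = -5394; ΔA = 1107 − 933 = 174
Score = 2·(-5394) + 4·174 = -10092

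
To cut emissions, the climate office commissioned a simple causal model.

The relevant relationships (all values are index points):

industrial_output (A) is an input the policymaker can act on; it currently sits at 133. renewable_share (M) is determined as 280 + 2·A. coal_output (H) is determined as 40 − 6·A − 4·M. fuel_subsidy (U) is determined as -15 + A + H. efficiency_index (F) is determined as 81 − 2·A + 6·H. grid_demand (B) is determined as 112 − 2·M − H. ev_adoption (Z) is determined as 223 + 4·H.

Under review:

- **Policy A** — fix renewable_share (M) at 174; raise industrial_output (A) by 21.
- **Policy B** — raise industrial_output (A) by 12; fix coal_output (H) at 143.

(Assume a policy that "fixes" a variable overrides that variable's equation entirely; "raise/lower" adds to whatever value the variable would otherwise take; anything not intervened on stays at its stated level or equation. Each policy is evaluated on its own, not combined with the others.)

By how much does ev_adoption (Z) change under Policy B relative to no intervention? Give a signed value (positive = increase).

12340

Baseline:
  A = 133
  M = 280 + 2·133 = 546
  H = 40 − 6·133 − 4·546 = -2942
  Z = 223 + 4·(-2942) = -11545
Policy B (A + 12, H := 143):
  A = 133 + 12 = 145
  M = 280 + 2·145 = 570
  H = 143
  Z = 223 + 4·143 = 795
Change in Z: 795 − (-11545) = 12340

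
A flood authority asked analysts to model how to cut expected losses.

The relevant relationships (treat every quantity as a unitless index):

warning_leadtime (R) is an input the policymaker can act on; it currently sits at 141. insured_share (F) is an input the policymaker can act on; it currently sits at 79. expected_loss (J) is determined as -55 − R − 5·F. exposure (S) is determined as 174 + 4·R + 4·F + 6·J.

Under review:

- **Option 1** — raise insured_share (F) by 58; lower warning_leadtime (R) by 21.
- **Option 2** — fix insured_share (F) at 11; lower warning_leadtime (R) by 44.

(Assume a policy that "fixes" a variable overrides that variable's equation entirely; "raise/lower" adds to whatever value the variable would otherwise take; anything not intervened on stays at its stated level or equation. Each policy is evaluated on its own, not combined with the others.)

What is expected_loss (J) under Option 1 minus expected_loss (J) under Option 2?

-653

Option 1 (F + 58, R − 21):
  R = 141 − 21 = 120
  F = 79 + 58 = 137
  J = -55 − 120 − 5·137 = -860
Option 2 (F := 11, R − 44):
  R = 141 − 44 = 97
  F = 11
  J = -55 − 97 − 5·11 = -207
J: -860 − (-207) = -653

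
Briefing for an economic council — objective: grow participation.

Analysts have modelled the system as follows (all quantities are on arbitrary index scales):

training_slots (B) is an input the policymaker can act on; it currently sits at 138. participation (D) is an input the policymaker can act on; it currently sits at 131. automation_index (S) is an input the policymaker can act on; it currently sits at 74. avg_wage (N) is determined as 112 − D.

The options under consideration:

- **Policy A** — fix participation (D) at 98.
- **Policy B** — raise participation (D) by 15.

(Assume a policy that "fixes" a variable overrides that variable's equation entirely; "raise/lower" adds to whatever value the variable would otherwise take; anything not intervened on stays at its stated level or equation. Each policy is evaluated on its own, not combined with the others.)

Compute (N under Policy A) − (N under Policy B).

48

Policy A (D := 98):
  D = 98
  N = 112 − 98 = 14
Policy B (D + 15):
  D = 131 + 15 = 146
  N = 112 − 146 = -34
N: 14 − (-34) = 48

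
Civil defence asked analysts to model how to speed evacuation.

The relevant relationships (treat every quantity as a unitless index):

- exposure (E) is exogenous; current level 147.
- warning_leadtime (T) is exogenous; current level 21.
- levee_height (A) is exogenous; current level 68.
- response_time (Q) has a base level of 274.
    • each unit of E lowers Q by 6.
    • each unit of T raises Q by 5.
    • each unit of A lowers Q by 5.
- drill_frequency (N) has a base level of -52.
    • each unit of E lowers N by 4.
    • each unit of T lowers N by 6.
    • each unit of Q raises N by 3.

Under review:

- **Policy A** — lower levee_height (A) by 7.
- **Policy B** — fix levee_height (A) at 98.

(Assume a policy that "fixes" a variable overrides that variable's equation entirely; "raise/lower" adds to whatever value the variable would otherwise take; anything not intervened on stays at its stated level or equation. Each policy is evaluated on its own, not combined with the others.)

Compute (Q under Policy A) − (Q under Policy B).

185

Policy A (A − 7):
  E = 147
  T = 21
  A = 68 − 7 = 61
  Q = 274 − 6·147 + 5·21 − 5·61 = -808
Policy B (A := 98):
  E = 147
  T = 21
  A = 98
  Q = 274 − 6·147 + 5·21 − 5·98 = -993
Q: -808 − (-993) = 185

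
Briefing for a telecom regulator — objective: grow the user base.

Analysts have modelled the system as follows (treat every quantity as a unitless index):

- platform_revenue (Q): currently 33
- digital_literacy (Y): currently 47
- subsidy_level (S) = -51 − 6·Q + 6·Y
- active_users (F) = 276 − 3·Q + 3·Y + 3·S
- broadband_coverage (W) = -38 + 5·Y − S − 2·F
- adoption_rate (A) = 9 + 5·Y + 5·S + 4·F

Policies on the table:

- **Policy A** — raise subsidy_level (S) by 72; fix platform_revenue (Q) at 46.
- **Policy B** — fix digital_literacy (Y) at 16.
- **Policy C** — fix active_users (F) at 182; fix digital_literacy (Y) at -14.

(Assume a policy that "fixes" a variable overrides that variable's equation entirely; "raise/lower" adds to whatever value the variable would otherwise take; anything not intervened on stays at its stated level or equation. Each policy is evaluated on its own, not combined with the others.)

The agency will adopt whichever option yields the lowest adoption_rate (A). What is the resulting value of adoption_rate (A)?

Policy A (S + 72, Q := 46):
  Q = 46
  Y = 47
  S = -51 − 6·46 + 6·47 (+72 from intervention) = 27
  F = 276 − 3·46 + 3·47 + 3·27 = 360
  A = 9 + 5·47 + 5·27 + 4·360 = 1819
Policy B (Y := 16):
  Q = 33
  Y = 16
  S = -51 − 6·33 + 6·16 = -153
  F = 276 − 3·33 + 3·16 + 3·(-153) = -234
  A = 9 + 5·16 + 5·(-153) + 4·(-234) = -1612
Policy C (F := 182, Y := -14):
  Q = 33
  Y = -14
  S = -51 − 6·33 + 6·(-14) = -333
  F = 182
  A = 9 + 5·(-14) + 5·(-333) + 4·182 = -998
Comparing — Policy A: A=1819, Policy B: A=-1612, Policy C: A=-998. Lowest is -1612 (Policy B).

-1612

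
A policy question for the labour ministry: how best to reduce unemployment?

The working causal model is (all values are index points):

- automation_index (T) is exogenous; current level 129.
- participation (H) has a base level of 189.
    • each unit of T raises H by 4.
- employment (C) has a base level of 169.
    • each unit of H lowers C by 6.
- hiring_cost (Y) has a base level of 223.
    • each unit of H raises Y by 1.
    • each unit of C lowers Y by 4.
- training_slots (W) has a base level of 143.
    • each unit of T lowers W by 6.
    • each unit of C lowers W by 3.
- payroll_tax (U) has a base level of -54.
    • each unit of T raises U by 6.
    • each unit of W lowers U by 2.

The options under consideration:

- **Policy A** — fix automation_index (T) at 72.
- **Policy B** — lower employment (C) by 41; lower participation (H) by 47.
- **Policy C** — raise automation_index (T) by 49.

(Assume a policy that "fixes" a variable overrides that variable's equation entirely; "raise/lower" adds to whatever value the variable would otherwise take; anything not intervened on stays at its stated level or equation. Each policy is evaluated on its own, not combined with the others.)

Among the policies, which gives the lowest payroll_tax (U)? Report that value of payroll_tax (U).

Policy A (T := 72):
  T = 72
  H = 189 + 4·72 = 477
  C = 169 − 6·477 = -2693
  W = 143 − 6·72 − 3·(-2693) = 7790
  U = -54 + 6·72 − 2·7790 = -15202
Policy B (C − 41, H − 47):
  T = 129
  H = 189 + 4·129 (−47 from intervention) = 658
  C = 169 − 6·658 (−41 from intervention) = -3820
  W = 143 − 6·129 − 3·(-3820) = 10829
  U = -54 + 6·129 − 2·10829 = -20938
Policy C (T + 49):
  T = 129 + 49 = 178
  H = 189 + 4·178 = 901
  C = 169 − 6·901 = -5237
  W = 143 − 6·178 − 3·(-5237) = 14786
  U = -54 + 6·178 − 2·14786 = -28558
Comparing — Policy A: U=-15202, Policy B: U=-20938, Policy C: U=-28558. Lowest is -28558 (Policy C).

-28558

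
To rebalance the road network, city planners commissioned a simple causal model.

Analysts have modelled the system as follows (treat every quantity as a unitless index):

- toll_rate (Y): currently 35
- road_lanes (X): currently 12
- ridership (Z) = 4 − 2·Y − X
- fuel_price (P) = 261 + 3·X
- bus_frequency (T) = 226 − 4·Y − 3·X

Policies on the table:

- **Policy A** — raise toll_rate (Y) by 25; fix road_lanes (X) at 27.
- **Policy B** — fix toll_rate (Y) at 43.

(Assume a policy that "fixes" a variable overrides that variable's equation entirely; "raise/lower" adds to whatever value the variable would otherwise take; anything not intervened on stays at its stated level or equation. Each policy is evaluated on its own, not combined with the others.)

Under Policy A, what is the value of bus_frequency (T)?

-95

Policy A (Y + 25, X := 27):
  Y = 35 + 25 = 60
  X = 27
  T = 226 − 4·60 − 3·27 = -95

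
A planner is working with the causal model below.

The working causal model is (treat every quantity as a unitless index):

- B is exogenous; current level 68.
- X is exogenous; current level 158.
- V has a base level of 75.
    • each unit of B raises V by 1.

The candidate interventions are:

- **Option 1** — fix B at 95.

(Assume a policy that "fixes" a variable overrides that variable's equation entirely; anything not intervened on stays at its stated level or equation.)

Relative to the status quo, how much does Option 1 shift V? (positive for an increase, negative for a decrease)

Baseline:
  B = 68
  V = 75 + 68 = 143
Option 1 (B := 95):
  B = 95
  V = 75 + 95 = 170
Change in V: 170 − 143 = 27

27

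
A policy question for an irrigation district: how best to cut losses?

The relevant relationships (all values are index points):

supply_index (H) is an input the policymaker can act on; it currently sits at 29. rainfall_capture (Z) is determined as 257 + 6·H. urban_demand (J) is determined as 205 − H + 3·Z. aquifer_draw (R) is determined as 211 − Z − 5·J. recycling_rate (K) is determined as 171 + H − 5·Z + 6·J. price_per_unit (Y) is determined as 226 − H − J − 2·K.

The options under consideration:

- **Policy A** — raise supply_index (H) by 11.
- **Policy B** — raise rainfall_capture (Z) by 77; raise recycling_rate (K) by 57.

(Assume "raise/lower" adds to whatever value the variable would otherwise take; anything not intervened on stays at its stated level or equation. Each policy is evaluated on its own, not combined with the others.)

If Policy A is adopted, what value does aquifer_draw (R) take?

-8566

Policy A (H + 11):
  H = 29 + 11 = 40
  Z = 257 + 6·40 = 497
  J = 205 − 40 + 3·497 = 1656
  R = 211 − 497 − 5·1656 = -8566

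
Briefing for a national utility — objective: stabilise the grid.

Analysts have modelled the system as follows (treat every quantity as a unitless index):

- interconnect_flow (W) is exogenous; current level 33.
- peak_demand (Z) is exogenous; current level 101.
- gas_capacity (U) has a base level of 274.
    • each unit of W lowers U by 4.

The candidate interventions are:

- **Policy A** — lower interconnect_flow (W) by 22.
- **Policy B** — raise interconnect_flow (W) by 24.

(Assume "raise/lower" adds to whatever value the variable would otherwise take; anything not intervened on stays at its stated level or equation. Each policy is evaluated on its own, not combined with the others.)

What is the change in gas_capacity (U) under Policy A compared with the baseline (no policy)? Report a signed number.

Baseline:
  W = 33
  U = 274 − 4·33 = 142
Policy A (W − 22):
  W = 33 − 22 = 11
  U = 274 − 4·11 = 230
Change in U: 230 − 142 = 88

88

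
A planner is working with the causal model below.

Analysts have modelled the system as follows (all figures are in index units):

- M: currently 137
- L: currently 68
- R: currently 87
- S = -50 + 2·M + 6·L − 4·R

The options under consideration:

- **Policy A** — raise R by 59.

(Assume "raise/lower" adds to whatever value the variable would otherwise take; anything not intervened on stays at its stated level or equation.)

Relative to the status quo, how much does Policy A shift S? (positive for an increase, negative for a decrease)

-236

Baseline:
  M = 137
  L = 68
  R = 87
  S = -50 + 2·137 + 6·68 − 4·87 = 284
Policy A (R + 59):
  M = 137
  L = 68
  R = 87 + 59 = 146
  S = -50 + 2·137 + 6·68 − 4·146 = 48
Change in S: 48 − 284 = -236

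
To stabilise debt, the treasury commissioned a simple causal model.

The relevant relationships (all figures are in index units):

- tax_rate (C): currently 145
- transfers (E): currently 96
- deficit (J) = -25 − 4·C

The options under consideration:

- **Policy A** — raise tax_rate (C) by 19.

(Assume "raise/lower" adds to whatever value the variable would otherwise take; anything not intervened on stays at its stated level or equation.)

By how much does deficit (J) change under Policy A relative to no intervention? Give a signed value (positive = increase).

-76

Baseline:
  C = 145
  J = -25 − 4·145 = -605
Policy A (C + 19):
  C = 145 + 19 = 164
  J = -25 − 4·164 = -681
Change in J: -681 − (-605) = -76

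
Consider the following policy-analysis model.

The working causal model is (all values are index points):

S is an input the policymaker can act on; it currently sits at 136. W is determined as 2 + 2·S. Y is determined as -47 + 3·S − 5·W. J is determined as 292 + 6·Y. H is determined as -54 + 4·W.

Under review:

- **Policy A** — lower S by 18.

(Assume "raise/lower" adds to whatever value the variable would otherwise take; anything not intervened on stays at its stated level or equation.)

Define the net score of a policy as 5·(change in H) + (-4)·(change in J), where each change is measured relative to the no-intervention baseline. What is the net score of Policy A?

-3744

Baseline:
  S = 136
  W = 2 + 2·136 = 274
  Y = -47 + 3·136 − 5·274 = -1009
  J = 292 + 6·(-1009) = -5762
  H = -54 + 4·274 = 1042
Policy A (S − 18):
  S = 136 − 18 = 118
  W = 2 + 2·118 = 238
  Y = -47 + 3·118 − 5·238 = -883
  J = 292 + 6·(-883) = -5006
  H = -54 + 4·238 = 898
ΔH = 898 − 1042 = -144; ΔJ = -5006 − (-5762) = 756
Score = 5·(-144) + (-4)·756 = -3744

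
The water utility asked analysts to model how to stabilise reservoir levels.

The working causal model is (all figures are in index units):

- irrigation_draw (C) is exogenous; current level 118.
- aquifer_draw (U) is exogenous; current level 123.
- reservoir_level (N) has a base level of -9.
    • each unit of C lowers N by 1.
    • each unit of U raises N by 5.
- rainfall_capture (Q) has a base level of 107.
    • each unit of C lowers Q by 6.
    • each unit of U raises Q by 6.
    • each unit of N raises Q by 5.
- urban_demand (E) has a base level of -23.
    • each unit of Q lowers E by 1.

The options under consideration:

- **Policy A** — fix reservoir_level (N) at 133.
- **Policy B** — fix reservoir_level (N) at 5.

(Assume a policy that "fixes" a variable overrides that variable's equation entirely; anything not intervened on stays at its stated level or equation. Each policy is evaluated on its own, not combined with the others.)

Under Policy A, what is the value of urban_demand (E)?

-825

Policy A (N := 133):
  C = 118
  U = 123
  N = 133
  Q = 107 − 6·118 + 6·123 + 5·133 = 802
  E = -23 − 802 = -825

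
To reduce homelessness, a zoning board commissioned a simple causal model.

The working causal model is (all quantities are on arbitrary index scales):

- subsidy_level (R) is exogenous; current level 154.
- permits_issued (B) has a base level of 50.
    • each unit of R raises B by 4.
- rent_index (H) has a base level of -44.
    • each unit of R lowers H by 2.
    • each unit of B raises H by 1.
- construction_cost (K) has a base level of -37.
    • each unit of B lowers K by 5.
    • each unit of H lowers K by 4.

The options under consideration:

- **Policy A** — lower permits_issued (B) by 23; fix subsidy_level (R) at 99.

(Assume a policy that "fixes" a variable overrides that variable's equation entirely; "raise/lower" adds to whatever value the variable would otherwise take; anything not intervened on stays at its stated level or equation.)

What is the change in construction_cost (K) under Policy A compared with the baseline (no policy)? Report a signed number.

1747

Baseline:
  R = 154
  B = 50 + 4·154 = 666
  H = -44 − 2·154 + 666 = 314
  K = -37 − 5·666 − 4·314 = -4623
Policy A (B − 23, R := 99):
  R = 99
  B = 50 + 4·99 (−23 from intervention) = 423
  H = -44 − 2·99 + 423 = 181
  K = -37 − 5·423 − 4·181 = -2876
Change in K: -2876 − (-4623) = 1747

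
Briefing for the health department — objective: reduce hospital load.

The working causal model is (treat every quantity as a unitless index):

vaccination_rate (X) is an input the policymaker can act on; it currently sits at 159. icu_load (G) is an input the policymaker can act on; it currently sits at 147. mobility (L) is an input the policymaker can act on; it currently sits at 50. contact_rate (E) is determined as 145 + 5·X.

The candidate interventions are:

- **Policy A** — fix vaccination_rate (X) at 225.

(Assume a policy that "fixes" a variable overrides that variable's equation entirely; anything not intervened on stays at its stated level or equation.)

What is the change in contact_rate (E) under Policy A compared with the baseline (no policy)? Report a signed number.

Baseline:
  X = 159
  E = 145 + 5·159 = 940
Policy A (X := 225):
  X = 225
  E = 145 + 5·225 = 1270
Change in E: 1270 − 940 = 330

330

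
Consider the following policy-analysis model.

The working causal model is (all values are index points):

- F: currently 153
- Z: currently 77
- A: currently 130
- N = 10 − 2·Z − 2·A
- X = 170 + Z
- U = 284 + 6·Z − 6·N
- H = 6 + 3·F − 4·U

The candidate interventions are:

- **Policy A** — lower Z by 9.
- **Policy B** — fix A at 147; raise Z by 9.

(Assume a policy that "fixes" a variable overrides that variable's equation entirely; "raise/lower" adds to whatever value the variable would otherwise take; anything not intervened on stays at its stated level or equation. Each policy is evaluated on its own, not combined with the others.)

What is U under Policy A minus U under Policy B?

Policy A (Z − 9):
  Z = 77 − 9 = 68
  A = 130
  N = 10 − 2·68 − 2·130 = -386
  U = 284 + 6·68 − 6·(-386) = 3008
Policy B (A := 147, Z + 9):
  Z = 77 + 9 = 86
  A = 147
  N = 10 − 2·86 − 2·147 = -456
  U = 284 + 6·86 − 6·(-456) = 3536
U: 3008 − 3536 = -528

-528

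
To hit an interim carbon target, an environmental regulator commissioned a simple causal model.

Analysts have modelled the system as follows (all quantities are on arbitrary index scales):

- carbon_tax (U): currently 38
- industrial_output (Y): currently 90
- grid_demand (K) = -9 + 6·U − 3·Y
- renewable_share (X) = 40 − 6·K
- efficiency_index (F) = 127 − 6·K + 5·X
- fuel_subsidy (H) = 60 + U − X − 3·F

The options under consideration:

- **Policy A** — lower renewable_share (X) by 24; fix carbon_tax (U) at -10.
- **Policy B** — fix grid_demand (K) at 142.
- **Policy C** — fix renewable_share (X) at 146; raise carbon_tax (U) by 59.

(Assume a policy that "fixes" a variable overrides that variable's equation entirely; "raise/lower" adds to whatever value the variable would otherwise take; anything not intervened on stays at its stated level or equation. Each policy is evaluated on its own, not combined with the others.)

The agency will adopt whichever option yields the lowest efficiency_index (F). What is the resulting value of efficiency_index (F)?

Policy A (X − 24, U := -10):
  U = -10
  Y = 90
  K = -9 + 6·(-10) − 3·90 = -339
  X = 40 − 6·(-339) (−24 from intervention) = 2050
  F = 127 − 6·(-339) + 5·2050 = 12411
Policy B (K := 142):
  U = 38
  Y = 90
  K = 142
  X = 40 − 6·142 = -812
  F = 127 − 6·142 + 5·(-812) = -4785
Policy C (X := 146, U + 59):
  U = 38 + 59 = 97
  Y = 90
  K = -9 + 6·97 − 3·90 = 303
  X = 146
  F = 127 − 6·303 + 5·146 = -961
Comparing — Policy A: F=12411, Policy B: F=-4785, Policy C: F=-961. Lowest is -4785 (Policy B).

-4785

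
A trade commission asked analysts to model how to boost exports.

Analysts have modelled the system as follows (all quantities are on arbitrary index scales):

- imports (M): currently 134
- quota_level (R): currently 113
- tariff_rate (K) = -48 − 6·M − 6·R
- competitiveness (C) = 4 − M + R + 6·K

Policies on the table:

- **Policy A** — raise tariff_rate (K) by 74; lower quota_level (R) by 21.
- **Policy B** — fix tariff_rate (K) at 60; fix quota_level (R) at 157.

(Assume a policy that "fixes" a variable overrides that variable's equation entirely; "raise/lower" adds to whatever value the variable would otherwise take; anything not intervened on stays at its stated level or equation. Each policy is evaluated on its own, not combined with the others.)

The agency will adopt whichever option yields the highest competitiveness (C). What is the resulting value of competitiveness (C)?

Policy A (K + 74, R − 21):
  M = 134
  R = 113 − 21 = 92
  K = -48 − 6·134 − 6·92 (+74 from intervention) = -1330
  C = 4 − 134 + 92 + 6·(-1330) = -8018
Policy B (K := 60, R := 157):
  M = 134
  R = 157
  K = 60
  C = 4 − 134 + 157 + 6·60 = 387
Comparing — Policy A: C=-8018, Policy B: C=387. Highest is 387 (Policy B).

387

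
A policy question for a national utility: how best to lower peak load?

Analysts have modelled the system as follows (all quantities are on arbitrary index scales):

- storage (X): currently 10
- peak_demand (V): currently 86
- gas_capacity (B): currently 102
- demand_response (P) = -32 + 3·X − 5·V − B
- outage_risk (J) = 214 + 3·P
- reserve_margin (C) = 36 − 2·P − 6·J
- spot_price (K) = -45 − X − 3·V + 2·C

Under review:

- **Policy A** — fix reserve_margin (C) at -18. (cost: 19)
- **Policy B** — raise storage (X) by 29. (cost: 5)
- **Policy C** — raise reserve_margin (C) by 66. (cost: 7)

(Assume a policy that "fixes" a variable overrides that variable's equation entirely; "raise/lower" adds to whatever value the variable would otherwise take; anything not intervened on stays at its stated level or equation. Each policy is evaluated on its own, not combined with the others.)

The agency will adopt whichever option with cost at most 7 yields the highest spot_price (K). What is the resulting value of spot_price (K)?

18683

Policy B (X + 29):
  X = 10 + 29 = 39
  V = 86
  B = 102
  P = -32 + 3·39 − 5·86 − 102 = -447
  J = 214 + 3·(-447) = -1127
  C = 36 − 2·(-447) − 6·(-1127) = 7692
  K = -45 − 39 − 3·86 + 2·7692 = 15042
Policy C (C + 66):
  X = 10
  V = 86
  B = 102
  P = -32 + 3·10 − 5·86 − 102 = -534
  J = 214 + 3·(-534) = -1388
  C = 36 − 2·(-534) − 6·(-1388) (+66 from intervention) = 9498
  K = -45 − 10 − 3·86 + 2·9498 = 18683
Comparing — Policy B: K=15042, Policy C: K=18683. Highest is 18683 (Policy C).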